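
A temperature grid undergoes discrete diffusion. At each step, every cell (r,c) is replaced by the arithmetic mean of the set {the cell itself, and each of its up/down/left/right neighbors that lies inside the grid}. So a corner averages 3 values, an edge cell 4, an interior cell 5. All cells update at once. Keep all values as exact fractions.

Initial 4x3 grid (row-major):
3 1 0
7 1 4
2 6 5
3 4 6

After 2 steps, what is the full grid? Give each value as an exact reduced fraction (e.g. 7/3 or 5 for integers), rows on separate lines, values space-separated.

Answer: 49/18 623/240 65/36
913/240 72/25 793/240
287/80 219/50 327/80
49/12 327/80 5

Derivation:
After step 1:
  11/3 5/4 5/3
  13/4 19/5 5/2
  9/2 18/5 21/4
  3 19/4 5
After step 2:
  49/18 623/240 65/36
  913/240 72/25 793/240
  287/80 219/50 327/80
  49/12 327/80 5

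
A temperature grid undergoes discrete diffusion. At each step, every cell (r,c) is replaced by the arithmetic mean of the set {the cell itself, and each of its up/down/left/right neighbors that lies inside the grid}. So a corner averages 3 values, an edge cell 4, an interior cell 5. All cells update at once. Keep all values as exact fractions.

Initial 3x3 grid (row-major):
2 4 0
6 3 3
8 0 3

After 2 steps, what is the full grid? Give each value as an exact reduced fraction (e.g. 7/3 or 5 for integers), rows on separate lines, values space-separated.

Answer: 11/3 707/240 41/18
997/240 319/100 587/240
155/36 401/120 31/12

Derivation:
After step 1:
  4 9/4 7/3
  19/4 16/5 9/4
  14/3 7/2 2
After step 2:
  11/3 707/240 41/18
  997/240 319/100 587/240
  155/36 401/120 31/12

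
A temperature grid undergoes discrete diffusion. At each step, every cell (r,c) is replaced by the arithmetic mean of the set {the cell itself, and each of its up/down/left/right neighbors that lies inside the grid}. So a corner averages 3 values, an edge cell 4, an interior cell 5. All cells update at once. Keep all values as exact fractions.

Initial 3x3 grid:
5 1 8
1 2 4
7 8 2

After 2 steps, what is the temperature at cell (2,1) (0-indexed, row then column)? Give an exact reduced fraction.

Answer: 359/80

Derivation:
Step 1: cell (2,1) = 19/4
Step 2: cell (2,1) = 359/80
Full grid after step 2:
  121/36 52/15 37/9
  877/240 197/50 81/20
  83/18 359/80 161/36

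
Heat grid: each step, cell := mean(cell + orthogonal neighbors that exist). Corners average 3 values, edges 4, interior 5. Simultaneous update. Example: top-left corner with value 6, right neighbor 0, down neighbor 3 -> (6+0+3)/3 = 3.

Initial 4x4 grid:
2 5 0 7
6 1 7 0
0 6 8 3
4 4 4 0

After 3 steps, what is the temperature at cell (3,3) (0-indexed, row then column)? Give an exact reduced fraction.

Step 1: cell (3,3) = 7/3
Step 2: cell (3,3) = 109/36
Step 3: cell (3,3) = 3913/1080
Full grid after step 3:
  97/27 4753/1440 27773/7200 7187/2160
  4747/1440 1523/375 21461/6000 3421/900
  27679/7200 4469/1200 12511/3000 3097/900
  7663/2160 14537/3600 13273/3600 3913/1080

Answer: 3913/1080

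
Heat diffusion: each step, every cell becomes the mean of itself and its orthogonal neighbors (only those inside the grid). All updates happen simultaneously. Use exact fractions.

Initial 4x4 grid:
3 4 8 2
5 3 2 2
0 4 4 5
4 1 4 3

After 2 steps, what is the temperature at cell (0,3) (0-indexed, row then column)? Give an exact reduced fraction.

Answer: 43/12

Derivation:
Step 1: cell (0,3) = 4
Step 2: cell (0,3) = 43/12
Full grid after step 2:
  15/4 161/40 163/40 43/12
  17/5 341/100 359/100 281/80
  151/60 163/50 33/10 281/80
  49/18 619/240 281/80 7/2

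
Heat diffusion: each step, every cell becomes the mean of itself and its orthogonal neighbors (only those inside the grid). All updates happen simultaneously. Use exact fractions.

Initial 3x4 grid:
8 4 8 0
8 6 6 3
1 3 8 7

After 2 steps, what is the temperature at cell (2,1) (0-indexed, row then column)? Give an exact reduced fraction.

Step 1: cell (2,1) = 9/2
Step 2: cell (2,1) = 199/40
Full grid after step 2:
  227/36 173/30 313/60 73/18
  1309/240 567/100 261/50 149/30
  19/4 199/40 227/40 16/3

Answer: 199/40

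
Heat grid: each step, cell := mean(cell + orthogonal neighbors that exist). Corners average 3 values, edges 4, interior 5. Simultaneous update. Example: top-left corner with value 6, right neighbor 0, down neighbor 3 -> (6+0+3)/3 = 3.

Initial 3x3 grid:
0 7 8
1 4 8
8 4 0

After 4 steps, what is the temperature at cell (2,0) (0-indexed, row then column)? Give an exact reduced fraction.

Step 1: cell (2,0) = 13/3
Step 2: cell (2,0) = 139/36
Step 3: cell (2,0) = 8573/2160
Step 4: cell (2,0) = 521131/129600
Full grid after step 4:
  17083/4050 4038977/864000 648881/129600
  1187909/288000 401081/90000 132011/27000
  521131/129600 938963/216000 49813/10800

Answer: 521131/129600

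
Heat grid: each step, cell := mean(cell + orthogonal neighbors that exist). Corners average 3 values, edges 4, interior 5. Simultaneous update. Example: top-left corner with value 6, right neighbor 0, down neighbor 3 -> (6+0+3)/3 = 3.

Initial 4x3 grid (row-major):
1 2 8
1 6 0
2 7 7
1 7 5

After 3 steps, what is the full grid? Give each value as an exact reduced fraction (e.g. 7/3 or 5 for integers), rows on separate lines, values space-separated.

Answer: 2941/1080 2045/576 8237/2160
4657/1440 2173/600 1633/360
5053/1440 5459/1200 3479/720
8933/2160 665/144 1441/270

Derivation:
After step 1:
  4/3 17/4 10/3
  5/2 16/5 21/4
  11/4 29/5 19/4
  10/3 5 19/3
After step 2:
  97/36 727/240 77/18
  587/240 21/5 62/15
  863/240 43/10 83/15
  133/36 307/60 193/36
After step 3:
  2941/1080 2045/576 8237/2160
  4657/1440 2173/600 1633/360
  5053/1440 5459/1200 3479/720
  8933/2160 665/144 1441/270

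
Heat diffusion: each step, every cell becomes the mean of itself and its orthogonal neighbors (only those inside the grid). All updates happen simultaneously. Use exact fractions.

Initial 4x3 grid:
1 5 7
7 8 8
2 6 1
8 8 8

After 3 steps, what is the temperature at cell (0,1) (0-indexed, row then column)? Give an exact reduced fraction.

Step 1: cell (0,1) = 21/4
Step 2: cell (0,1) = 461/80
Step 3: cell (0,1) = 26327/4800
Full grid after step 3:
  5689/1080 26327/4800 3247/540
  37553/7200 11633/2000 42103/7200
  4647/800 17177/3000 43873/7200
  853/144 44863/7200 2585/432

Answer: 26327/4800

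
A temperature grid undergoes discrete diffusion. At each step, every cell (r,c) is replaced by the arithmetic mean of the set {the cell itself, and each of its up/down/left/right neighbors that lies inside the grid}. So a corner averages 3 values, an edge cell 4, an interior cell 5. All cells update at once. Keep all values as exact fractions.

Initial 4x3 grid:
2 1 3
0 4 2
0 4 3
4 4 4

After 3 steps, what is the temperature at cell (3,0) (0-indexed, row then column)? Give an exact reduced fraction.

Answer: 613/216

Derivation:
Step 1: cell (3,0) = 8/3
Step 2: cell (3,0) = 26/9
Step 3: cell (3,0) = 613/216
Full grid after step 3:
  79/45 5119/2400 563/240
  1211/600 4617/2000 6469/2400
  8771/3600 17021/6000 22267/7200
  613/216 2869/900 1469/432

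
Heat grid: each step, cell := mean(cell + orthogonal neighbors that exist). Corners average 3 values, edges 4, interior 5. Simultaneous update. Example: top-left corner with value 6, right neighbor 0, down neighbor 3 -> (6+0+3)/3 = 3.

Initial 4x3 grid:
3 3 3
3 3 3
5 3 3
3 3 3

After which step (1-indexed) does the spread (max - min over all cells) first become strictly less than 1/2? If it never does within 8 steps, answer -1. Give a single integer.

Step 1: max=11/3, min=3, spread=2/3
Step 2: max=211/60, min=3, spread=31/60
Step 3: max=1831/540, min=3, spread=211/540
  -> spread < 1/2 first at step 3
Step 4: max=178897/54000, min=2747/900, spread=14077/54000
Step 5: max=1598407/486000, min=165683/54000, spread=5363/24300
Step 6: max=47480809/14580000, min=92869/30000, spread=93859/583200
Step 7: max=2834674481/874800000, min=151136467/48600000, spread=4568723/34992000
Step 8: max=169244435629/52488000000, min=4555618889/1458000000, spread=8387449/83980800

Answer: 3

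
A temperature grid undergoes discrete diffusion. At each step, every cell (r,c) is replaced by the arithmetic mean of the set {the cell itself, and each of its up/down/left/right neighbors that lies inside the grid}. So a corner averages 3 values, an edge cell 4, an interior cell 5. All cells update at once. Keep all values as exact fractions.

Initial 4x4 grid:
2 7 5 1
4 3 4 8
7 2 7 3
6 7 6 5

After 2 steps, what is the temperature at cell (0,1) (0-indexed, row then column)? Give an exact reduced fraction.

Step 1: cell (0,1) = 17/4
Step 2: cell (0,1) = 101/24
Full grid after step 2:
  151/36 101/24 557/120 155/36
  205/48 457/100 441/100 1189/240
  1237/240 118/25 27/5 1129/240
  50/9 701/120 617/120 50/9

Answer: 101/24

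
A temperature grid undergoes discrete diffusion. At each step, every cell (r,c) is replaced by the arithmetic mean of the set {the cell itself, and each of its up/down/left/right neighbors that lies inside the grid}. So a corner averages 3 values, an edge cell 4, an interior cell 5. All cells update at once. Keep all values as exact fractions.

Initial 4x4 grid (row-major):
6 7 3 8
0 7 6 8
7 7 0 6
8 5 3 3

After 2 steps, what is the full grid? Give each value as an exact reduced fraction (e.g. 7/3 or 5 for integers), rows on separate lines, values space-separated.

Answer: 181/36 1289/240 1373/240 58/9
607/120 523/100 138/25 1343/240
671/120 21/4 107/25 393/80
215/36 611/120 169/40 11/3

Derivation:
After step 1:
  13/3 23/4 6 19/3
  5 27/5 24/5 7
  11/2 26/5 22/5 17/4
  20/3 23/4 11/4 4
After step 2:
  181/36 1289/240 1373/240 58/9
  607/120 523/100 138/25 1343/240
  671/120 21/4 107/25 393/80
  215/36 611/120 169/40 11/3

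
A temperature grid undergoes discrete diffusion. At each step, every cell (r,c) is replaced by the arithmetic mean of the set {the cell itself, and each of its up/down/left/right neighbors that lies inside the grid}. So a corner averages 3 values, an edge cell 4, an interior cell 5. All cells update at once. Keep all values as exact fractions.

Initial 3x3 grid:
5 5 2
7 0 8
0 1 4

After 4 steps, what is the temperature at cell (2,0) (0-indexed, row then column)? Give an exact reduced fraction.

Step 1: cell (2,0) = 8/3
Step 2: cell (2,0) = 83/36
Step 3: cell (2,0) = 6697/2160
Step 4: cell (2,0) = 398579/129600
Full grid after step 4:
  60163/16200 426671/108000 82859/21600
  766217/216000 1237691/360000 1611559/432000
  398579/129600 316027/96000 425629/129600

Answer: 398579/129600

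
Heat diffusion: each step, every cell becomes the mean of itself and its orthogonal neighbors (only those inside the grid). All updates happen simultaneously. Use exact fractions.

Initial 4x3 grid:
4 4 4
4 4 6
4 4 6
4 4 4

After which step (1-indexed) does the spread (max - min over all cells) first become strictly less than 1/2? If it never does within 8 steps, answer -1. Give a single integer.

Answer: 3

Derivation:
Step 1: max=5, min=4, spread=1
Step 2: max=143/30, min=4, spread=23/30
Step 3: max=4151/900, min=371/90, spread=49/100
  -> spread < 1/2 first at step 3
Step 4: max=61171/13500, min=5651/1350, spread=4661/13500
Step 5: max=1812307/405000, min=285697/67500, spread=157/648
Step 6: max=107832413/24300000, min=5756141/1350000, spread=1351/7776
Step 7: max=3215911721/729000000, min=260423633/60750000, spread=5813/46656
Step 8: max=48038688391/10935000000, min=15687219047/3645000000, spread=6253/69984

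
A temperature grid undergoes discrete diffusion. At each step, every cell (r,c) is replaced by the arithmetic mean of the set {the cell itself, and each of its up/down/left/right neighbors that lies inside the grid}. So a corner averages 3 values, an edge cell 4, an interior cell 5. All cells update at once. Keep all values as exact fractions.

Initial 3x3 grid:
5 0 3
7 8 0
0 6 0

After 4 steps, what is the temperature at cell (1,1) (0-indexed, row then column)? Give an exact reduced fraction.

Step 1: cell (1,1) = 21/5
Step 2: cell (1,1) = 389/100
Step 3: cell (1,1) = 21083/6000
Step 4: cell (1,1) = 1281301/360000
Full grid after step 4:
  1763/450 41509/12000 133123/43200
  853037/216000 1281301/360000 874591/288000
  256697/64800 1521949/432000 136073/43200

Answer: 1281301/360000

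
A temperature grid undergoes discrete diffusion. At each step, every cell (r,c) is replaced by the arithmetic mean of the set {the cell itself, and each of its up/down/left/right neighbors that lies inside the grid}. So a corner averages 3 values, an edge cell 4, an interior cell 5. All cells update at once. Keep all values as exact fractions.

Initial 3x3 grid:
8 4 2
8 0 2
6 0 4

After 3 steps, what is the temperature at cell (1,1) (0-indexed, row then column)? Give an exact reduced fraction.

Step 1: cell (1,1) = 14/5
Step 2: cell (1,1) = 163/50
Step 3: cell (1,1) = 3487/1000
Full grid after step 3:
  2527/540 27203/7200 3239/1080
  31703/7200 3487/1000 1183/450
  1091/270 22753/7200 301/120

Answer: 3487/1000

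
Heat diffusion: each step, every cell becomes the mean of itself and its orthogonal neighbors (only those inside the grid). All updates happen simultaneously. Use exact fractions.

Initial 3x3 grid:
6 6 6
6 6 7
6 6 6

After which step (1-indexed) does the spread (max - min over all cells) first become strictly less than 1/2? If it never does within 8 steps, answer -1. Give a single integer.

Step 1: max=19/3, min=6, spread=1/3
  -> spread < 1/2 first at step 1
Step 2: max=1507/240, min=6, spread=67/240
Step 3: max=13397/2160, min=1207/200, spread=1807/10800
Step 4: max=5341963/864000, min=32761/5400, spread=33401/288000
Step 5: max=47885933/7776000, min=3283391/540000, spread=3025513/38880000
Step 6: max=19127326867/3110400000, min=175555949/28800000, spread=53531/995328
Step 7: max=1145776925849/186624000000, min=47447116051/7776000000, spread=450953/11943936
Step 8: max=68693543560603/11197440000000, min=5699728610519/933120000000, spread=3799043/143327232

Answer: 1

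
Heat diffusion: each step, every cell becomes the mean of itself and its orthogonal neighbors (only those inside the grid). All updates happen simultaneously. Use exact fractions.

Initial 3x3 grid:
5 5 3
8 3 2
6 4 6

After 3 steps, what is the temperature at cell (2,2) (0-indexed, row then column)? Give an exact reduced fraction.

Answer: 3043/720

Derivation:
Step 1: cell (2,2) = 4
Step 2: cell (2,2) = 49/12
Step 3: cell (2,2) = 3043/720
Full grid after step 3:
  201/40 15877/3600 4267/1080
  12293/2400 27521/6000 28679/7200
  3763/720 7487/1600 3043/720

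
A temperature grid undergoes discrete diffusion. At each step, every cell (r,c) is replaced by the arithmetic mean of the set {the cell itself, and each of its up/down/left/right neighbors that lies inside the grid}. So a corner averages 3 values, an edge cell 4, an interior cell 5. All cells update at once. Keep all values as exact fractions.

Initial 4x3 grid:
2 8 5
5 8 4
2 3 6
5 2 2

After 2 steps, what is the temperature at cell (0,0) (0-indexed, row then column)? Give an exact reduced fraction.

Answer: 5

Derivation:
Step 1: cell (0,0) = 5
Step 2: cell (0,0) = 5
Full grid after step 2:
  5 1321/240 103/18
  93/20 511/100 623/120
  19/5 203/50 511/120
  13/4 203/60 121/36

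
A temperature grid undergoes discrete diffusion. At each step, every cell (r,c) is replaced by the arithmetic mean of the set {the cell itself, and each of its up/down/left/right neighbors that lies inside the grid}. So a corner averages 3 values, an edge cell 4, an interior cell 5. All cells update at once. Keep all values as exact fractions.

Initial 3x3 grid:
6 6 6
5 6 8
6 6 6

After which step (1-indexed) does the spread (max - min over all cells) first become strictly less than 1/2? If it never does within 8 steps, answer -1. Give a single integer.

Step 1: max=20/3, min=17/3, spread=1
Step 2: max=781/120, min=209/36, spread=253/360
Step 3: max=45677/7200, min=84679/14400, spread=89/192
  -> spread < 1/2 first at step 3
Step 4: max=2718169/432000, min=5153213/864000, spread=755/2304
Step 5: max=161573393/25920000, min=311234911/51840000, spread=6353/27648
Step 6: max=9647305621/1555200000, min=18792758117/3110400000, spread=53531/331776
Step 7: max=576411533237/93312000000, min=1131684644599/186624000000, spread=450953/3981312
Step 8: max=34495171897489/5598720000000, min=68099943091853/11197440000000, spread=3799043/47775744

Answer: 3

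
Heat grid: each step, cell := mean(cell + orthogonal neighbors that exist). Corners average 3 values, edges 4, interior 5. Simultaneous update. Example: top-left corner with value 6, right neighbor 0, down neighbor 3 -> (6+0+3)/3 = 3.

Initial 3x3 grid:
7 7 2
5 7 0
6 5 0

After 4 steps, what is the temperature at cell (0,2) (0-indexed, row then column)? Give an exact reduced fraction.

Step 1: cell (0,2) = 3
Step 2: cell (0,2) = 11/3
Step 3: cell (0,2) = 347/90
Step 4: cell (0,2) = 44093/10800
Full grid after step 4:
  10744/2025 4056497/864000 44093/10800
  4441747/864000 1624939/360000 3267247/864000
  636841/129600 204229/48000 476741/129600

Answer: 44093/10800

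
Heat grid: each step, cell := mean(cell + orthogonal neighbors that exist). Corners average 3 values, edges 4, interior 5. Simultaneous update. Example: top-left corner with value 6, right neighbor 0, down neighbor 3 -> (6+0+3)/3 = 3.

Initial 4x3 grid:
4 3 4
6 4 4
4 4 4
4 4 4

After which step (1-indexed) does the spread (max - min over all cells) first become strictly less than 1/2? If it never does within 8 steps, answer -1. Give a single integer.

Step 1: max=9/2, min=11/3, spread=5/6
Step 2: max=263/60, min=137/36, spread=26/45
Step 3: max=847/200, min=8467/2160, spread=3403/10800
  -> spread < 1/2 first at step 3
Step 4: max=113173/27000, min=514289/129600, spread=144707/648000
Step 5: max=374089/90000, min=31194691/7776000, spread=5632993/38880000
Step 6: max=2790097/675000, min=1881297209/466560000, spread=236089187/2332800000
Step 7: max=1335613459/324000000, min=113360774731/27993600000, spread=10181140633/139968000000
Step 8: max=79932777431/19440000000, min=6818190344129/1679616000000, spread=440008129547/8398080000000

Answer: 3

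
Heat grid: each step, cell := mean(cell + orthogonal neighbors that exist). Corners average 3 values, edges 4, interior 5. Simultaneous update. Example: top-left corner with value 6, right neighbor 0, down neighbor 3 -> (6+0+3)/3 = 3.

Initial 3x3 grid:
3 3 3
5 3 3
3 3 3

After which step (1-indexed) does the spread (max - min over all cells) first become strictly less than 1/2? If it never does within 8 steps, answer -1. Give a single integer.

Answer: 3

Derivation:
Step 1: max=11/3, min=3, spread=2/3
Step 2: max=427/120, min=3, spread=67/120
Step 3: max=3677/1080, min=307/100, spread=1807/5400
  -> spread < 1/2 first at step 3
Step 4: max=1453963/432000, min=8461/2700, spread=33401/144000
Step 5: max=12893933/3888000, min=853391/270000, spread=3025513/19440000
Step 6: max=5130526867/1555200000, min=45955949/14400000, spread=53531/497664
Step 7: max=305968925849/93312000000, min=12455116051/3888000000, spread=450953/5971968
Step 8: max=18305063560603/5598720000000, min=1500688610519/466560000000, spread=3799043/71663616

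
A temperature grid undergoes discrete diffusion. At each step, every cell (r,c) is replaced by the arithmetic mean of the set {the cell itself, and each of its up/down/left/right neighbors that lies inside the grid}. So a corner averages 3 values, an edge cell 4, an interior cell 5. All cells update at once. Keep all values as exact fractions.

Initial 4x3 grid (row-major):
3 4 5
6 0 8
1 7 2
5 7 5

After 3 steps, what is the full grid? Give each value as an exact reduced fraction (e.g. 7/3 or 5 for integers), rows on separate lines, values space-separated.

After step 1:
  13/3 3 17/3
  5/2 5 15/4
  19/4 17/5 11/2
  13/3 6 14/3
After step 2:
  59/18 9/2 149/36
  199/48 353/100 239/48
  899/240 493/100 1039/240
  181/36 23/5 97/18
After step 3:
  1717/432 2317/600 1961/432
  26459/7200 4417/1000 30559/7200
  32129/7200 4227/1000 35329/7200
  9629/2160 374/75 10309/2160

Answer: 1717/432 2317/600 1961/432
26459/7200 4417/1000 30559/7200
32129/7200 4227/1000 35329/7200
9629/2160 374/75 10309/2160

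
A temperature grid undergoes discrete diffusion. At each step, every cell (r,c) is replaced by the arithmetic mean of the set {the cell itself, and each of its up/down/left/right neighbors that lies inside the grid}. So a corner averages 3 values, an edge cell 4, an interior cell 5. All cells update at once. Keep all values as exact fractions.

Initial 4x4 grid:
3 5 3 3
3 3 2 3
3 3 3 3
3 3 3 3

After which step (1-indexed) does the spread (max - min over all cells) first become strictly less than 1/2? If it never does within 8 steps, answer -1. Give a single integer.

Step 1: max=11/3, min=11/4, spread=11/12
Step 2: max=817/240, min=231/80, spread=31/60
Step 3: max=7207/2160, min=2339/800, spread=8917/21600
  -> spread < 1/2 first at step 3
Step 4: max=42209/12960, min=70481/24000, spread=207463/648000
Step 5: max=6251023/1944000, min=636731/216000, spread=130111/486000
Step 6: max=185421193/58320000, min=19155341/6480000, spread=3255781/14580000
Step 7: max=5519010847/1749600000, min=576618827/194400000, spread=82360351/437400000
Step 8: max=32901375701/10497600000, min=17356507469/5832000000, spread=2074577821/13122000000

Answer: 3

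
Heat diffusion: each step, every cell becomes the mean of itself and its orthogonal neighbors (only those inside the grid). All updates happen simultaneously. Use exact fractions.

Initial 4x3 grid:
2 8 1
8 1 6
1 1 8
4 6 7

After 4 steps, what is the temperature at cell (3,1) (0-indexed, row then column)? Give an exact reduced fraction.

Step 1: cell (3,1) = 9/2
Step 2: cell (3,1) = 557/120
Step 3: cell (3,1) = 33367/7200
Step 4: cell (3,1) = 1933253/432000
Full grid after step 4:
  14719/3600 17301/4000 1943/450
  148799/36000 125087/30000 9093/2000
  431927/108000 796897/180000 83717/18000
  272047/64800 1933253/432000 35233/7200

Answer: 1933253/432000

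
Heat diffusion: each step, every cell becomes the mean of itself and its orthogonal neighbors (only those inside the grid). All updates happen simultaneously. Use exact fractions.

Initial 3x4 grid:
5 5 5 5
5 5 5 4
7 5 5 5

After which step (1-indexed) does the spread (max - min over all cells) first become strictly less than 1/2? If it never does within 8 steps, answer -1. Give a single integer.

Answer: 4

Derivation:
Step 1: max=17/3, min=14/3, spread=1
Step 2: max=50/9, min=1133/240, spread=601/720
Step 3: max=581/108, min=10363/2160, spread=419/720
Step 4: max=343933/64800, min=626561/129600, spread=4087/8640
  -> spread < 1/2 first at step 4
Step 5: max=20394737/3888000, min=37834819/7776000, spread=65659/172800
Step 6: max=1214161303/233280000, min=2283819881/466560000, spread=1926703/6220800
Step 7: max=72396022277/13996800000, min=137749827979/27993600000, spread=93896221/373248000
Step 8: max=4323236349943/839808000000, min=8300969601761/1679616000000, spread=61422773/298598400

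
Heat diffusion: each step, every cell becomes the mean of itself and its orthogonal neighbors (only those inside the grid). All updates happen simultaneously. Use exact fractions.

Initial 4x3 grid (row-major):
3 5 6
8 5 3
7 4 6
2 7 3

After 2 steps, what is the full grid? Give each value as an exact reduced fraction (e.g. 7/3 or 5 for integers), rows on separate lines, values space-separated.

After step 1:
  16/3 19/4 14/3
  23/4 5 5
  21/4 29/5 4
  16/3 4 16/3
After step 2:
  95/18 79/16 173/36
  16/3 263/50 14/3
  83/15 481/100 151/30
  175/36 307/60 40/9

Answer: 95/18 79/16 173/36
16/3 263/50 14/3
83/15 481/100 151/30
175/36 307/60 40/9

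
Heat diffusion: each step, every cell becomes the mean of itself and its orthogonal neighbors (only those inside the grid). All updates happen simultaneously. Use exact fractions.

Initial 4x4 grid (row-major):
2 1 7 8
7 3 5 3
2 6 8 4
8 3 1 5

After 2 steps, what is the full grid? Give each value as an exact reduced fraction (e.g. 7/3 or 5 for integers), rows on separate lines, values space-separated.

Answer: 121/36 487/120 197/40 65/12
1019/240 83/20 493/100 53/10
1079/240 477/100 473/100 68/15
175/36 1049/240 1013/240 151/36

Derivation:
After step 1:
  10/3 13/4 21/4 6
  7/2 22/5 26/5 5
  23/4 22/5 24/5 5
  13/3 9/2 17/4 10/3
After step 2:
  121/36 487/120 197/40 65/12
  1019/240 83/20 493/100 53/10
  1079/240 477/100 473/100 68/15
  175/36 1049/240 1013/240 151/36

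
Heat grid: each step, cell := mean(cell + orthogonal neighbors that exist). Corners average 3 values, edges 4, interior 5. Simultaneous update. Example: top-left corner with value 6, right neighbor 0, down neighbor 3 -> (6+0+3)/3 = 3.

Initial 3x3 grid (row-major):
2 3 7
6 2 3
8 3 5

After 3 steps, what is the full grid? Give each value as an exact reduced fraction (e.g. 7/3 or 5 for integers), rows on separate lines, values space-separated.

Answer: 1073/270 9403/2400 8399/2160
30809/7200 24341/6000 19331/4800
2431/540 31259/7200 8899/2160

Derivation:
After step 1:
  11/3 7/2 13/3
  9/2 17/5 17/4
  17/3 9/2 11/3
After step 2:
  35/9 149/40 145/36
  517/120 403/100 313/80
  44/9 517/120 149/36
After step 3:
  1073/270 9403/2400 8399/2160
  30809/7200 24341/6000 19331/4800
  2431/540 31259/7200 8899/2160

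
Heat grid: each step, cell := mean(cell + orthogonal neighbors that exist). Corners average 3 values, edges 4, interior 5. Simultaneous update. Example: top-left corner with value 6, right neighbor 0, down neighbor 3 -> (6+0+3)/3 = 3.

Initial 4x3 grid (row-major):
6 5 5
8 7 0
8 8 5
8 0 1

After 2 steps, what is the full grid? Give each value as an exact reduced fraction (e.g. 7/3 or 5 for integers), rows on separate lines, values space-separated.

After step 1:
  19/3 23/4 10/3
  29/4 28/5 17/4
  8 28/5 7/2
  16/3 17/4 2
After step 2:
  58/9 1261/240 40/9
  1631/240 569/100 1001/240
  1571/240 539/100 307/80
  211/36 1031/240 13/4

Answer: 58/9 1261/240 40/9
1631/240 569/100 1001/240
1571/240 539/100 307/80
211/36 1031/240 13/4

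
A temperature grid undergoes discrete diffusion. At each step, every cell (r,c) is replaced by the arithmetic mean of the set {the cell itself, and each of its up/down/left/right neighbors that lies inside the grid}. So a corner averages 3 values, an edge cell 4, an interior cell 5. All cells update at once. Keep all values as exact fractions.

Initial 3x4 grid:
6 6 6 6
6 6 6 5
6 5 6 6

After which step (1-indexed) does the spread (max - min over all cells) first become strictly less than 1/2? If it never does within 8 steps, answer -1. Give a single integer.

Step 1: max=6, min=17/3, spread=1/3
  -> spread < 1/2 first at step 1
Step 2: max=6, min=1373/240, spread=67/240
Step 3: max=1069/180, min=12373/2160, spread=91/432
Step 4: max=31943/5400, min=745277/129600, spread=4271/25920
Step 5: max=70711/12000, min=44827003/7776000, spread=39749/311040
Step 6: max=14283581/2430000, min=2695461977/466560000, spread=1879423/18662400
Step 7: max=3421320041/583200000, min=162003688843/27993600000, spread=3551477/44789760
Step 8: max=17081848787/2916000000, min=9733340923937/1679616000000, spread=846431819/13436928000

Answer: 1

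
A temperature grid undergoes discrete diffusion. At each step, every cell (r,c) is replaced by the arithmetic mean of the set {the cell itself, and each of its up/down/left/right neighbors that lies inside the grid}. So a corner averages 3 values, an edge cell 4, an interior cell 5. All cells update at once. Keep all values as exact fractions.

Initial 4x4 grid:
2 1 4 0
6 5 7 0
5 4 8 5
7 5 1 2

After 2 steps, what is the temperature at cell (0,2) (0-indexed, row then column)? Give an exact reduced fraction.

Step 1: cell (0,2) = 3
Step 2: cell (0,2) = 91/30
Full grid after step 2:
  7/2 17/5 91/30 22/9
  22/5 223/50 102/25 773/240
  79/15 99/20 459/100 173/48
  185/36 1159/240 191/48 125/36

Answer: 91/30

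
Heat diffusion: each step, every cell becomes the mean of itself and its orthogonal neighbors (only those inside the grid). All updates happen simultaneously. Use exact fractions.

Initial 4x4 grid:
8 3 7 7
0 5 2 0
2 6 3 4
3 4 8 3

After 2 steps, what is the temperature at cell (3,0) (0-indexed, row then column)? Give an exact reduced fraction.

Step 1: cell (3,0) = 3
Step 2: cell (3,0) = 11/3
Full grid after step 2:
  79/18 521/120 557/120 38/9
  401/120 201/50 96/25 829/240
  27/8 99/25 19/5 307/80
  11/3 67/16 387/80 4

Answer: 11/3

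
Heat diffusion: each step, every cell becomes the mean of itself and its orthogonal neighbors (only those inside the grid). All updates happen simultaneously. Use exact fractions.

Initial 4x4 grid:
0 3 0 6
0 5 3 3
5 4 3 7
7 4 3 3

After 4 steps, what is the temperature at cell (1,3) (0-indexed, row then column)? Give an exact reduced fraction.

Step 1: cell (1,3) = 19/4
Step 2: cell (1,3) = 291/80
Step 3: cell (1,3) = 9001/2400
Step 4: cell (1,3) = 255451/72000
Full grid after step 4:
  5399/2160 19283/7200 108163/36000 72491/21600
  10727/3600 18421/6000 203569/60000 255451/72000
  198653/54000 673433/180000 67463/18000 167773/43200
  266387/64800 878237/216000 174049/43200 25637/6480

Answer: 255451/72000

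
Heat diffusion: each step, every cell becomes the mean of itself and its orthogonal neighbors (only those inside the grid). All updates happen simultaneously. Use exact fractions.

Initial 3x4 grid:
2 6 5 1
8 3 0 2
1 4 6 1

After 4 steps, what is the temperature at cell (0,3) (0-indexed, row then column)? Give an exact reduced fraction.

Step 1: cell (0,3) = 8/3
Step 2: cell (0,3) = 20/9
Step 3: cell (0,3) = 1423/540
Step 4: cell (0,3) = 44161/16200
Full grid after step 4:
  261299/64800 201347/54000 85211/27000 44161/16200
  1722041/432000 163891/45000 551239/180000 72551/27000
  62231/16200 767513/216000 24419/8000 57773/21600

Answer: 44161/16200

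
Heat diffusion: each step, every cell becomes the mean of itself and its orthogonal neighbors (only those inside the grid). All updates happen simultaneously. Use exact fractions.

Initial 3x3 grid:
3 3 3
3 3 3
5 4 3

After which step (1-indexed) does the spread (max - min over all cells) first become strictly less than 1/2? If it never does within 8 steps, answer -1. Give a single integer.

Answer: 4

Derivation:
Step 1: max=4, min=3, spread=1
Step 2: max=15/4, min=3, spread=3/4
Step 3: max=2579/720, min=551/180, spread=25/48
Step 4: max=150953/43200, min=16891/5400, spread=211/576
  -> spread < 1/2 first at step 4
Step 5: max=2966297/864000, min=25409/8000, spread=1777/6912
Step 6: max=527878177/155520000, min=7809493/2430000, spread=14971/82944
Step 7: max=31413470419/9331200000, min=7557771511/2332800000, spread=126121/995328
Step 8: max=624751302131/186624000000, min=76018719407/23328000000, spread=1062499/11943936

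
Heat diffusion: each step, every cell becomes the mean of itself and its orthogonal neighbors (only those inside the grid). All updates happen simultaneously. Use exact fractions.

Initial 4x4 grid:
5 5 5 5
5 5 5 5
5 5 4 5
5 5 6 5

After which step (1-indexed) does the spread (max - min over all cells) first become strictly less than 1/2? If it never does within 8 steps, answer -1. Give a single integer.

Step 1: max=16/3, min=19/4, spread=7/12
Step 2: max=247/48, min=487/100, spread=331/1200
  -> spread < 1/2 first at step 2
Step 3: max=547/108, min=1967/400, spread=1591/10800
Step 4: max=1087727/216000, min=14243/2880, spread=9751/108000
Step 5: max=10841983/2160000, min=71333/14400, spread=142033/2160000
Step 6: max=97395473/19440000, min=8930131/1800000, spread=4750291/97200000
Step 7: max=9729185071/1944000000, min=964798267/194400000, spread=9022489/216000000
Step 8: max=87500361161/17496000000, min=3219063553/648000000, spread=58564523/1749600000

Answer: 2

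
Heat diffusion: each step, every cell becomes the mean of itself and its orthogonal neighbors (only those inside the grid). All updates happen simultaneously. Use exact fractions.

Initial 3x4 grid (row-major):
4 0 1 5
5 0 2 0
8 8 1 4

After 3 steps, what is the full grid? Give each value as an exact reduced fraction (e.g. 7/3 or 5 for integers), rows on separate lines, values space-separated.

After step 1:
  3 5/4 2 2
  17/4 3 4/5 11/4
  7 17/4 15/4 5/3
After step 2:
  17/6 37/16 121/80 9/4
  69/16 271/100 123/50 433/240
  31/6 9/2 157/60 49/18
After step 3:
  227/72 5621/2400 1707/800 167/90
  6009/1600 3259/1000 3331/1500 33251/14400
  671/144 2249/600 11069/3600 5143/2160

Answer: 227/72 5621/2400 1707/800 167/90
6009/1600 3259/1000 3331/1500 33251/14400
671/144 2249/600 11069/3600 5143/2160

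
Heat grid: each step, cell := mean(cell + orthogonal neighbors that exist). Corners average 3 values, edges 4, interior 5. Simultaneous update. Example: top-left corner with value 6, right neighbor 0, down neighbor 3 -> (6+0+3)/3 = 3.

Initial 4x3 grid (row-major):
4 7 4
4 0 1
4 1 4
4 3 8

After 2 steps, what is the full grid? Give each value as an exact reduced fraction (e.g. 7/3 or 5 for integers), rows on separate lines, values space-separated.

After step 1:
  5 15/4 4
  3 13/5 9/4
  13/4 12/5 7/2
  11/3 4 5
After step 2:
  47/12 307/80 10/3
  277/80 14/5 247/80
  739/240 63/20 263/80
  131/36 113/30 25/6

Answer: 47/12 307/80 10/3
277/80 14/5 247/80
739/240 63/20 263/80
131/36 113/30 25/6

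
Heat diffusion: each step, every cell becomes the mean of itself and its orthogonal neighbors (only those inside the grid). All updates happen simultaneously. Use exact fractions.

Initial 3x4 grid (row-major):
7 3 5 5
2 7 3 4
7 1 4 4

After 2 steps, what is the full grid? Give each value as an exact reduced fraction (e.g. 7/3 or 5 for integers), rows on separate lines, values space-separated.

After step 1:
  4 11/2 4 14/3
  23/4 16/5 23/5 4
  10/3 19/4 3 4
After step 2:
  61/12 167/40 563/120 38/9
  977/240 119/25 94/25 259/60
  83/18 857/240 327/80 11/3

Answer: 61/12 167/40 563/120 38/9
977/240 119/25 94/25 259/60
83/18 857/240 327/80 11/3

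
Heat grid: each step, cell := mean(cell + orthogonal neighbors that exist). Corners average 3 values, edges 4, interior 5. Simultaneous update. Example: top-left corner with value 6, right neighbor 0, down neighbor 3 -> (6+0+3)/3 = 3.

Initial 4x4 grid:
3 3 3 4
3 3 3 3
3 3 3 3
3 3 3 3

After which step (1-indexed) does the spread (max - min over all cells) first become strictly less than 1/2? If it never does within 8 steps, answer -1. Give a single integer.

Step 1: max=10/3, min=3, spread=1/3
  -> spread < 1/2 first at step 1
Step 2: max=59/18, min=3, spread=5/18
Step 3: max=689/216, min=3, spread=41/216
Step 4: max=20483/6480, min=3, spread=1043/6480
Step 5: max=608753/194400, min=3, spread=25553/194400
Step 6: max=18167459/5832000, min=54079/18000, spread=645863/5832000
Step 7: max=542521691/174960000, min=360971/120000, spread=16225973/174960000
Step 8: max=16223877983/5248800000, min=162701/54000, spread=409340783/5248800000

Answer: 1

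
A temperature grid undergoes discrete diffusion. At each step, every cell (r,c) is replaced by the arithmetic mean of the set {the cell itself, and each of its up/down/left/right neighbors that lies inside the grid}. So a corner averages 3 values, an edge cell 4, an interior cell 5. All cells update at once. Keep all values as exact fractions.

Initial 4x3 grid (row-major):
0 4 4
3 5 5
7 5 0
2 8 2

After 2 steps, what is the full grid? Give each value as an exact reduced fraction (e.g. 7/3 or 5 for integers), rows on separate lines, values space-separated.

After step 1:
  7/3 13/4 13/3
  15/4 22/5 7/2
  17/4 5 3
  17/3 17/4 10/3
After step 2:
  28/9 859/240 133/36
  221/60 199/50 457/120
  14/3 209/50 89/24
  85/18 73/16 127/36

Answer: 28/9 859/240 133/36
221/60 199/50 457/120
14/3 209/50 89/24
85/18 73/16 127/36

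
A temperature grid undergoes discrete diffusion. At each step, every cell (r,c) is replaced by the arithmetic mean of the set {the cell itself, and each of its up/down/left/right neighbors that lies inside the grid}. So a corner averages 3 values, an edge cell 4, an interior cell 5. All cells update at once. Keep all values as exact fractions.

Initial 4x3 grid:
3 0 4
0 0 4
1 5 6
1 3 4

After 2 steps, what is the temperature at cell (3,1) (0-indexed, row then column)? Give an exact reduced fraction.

Answer: 49/16

Derivation:
Step 1: cell (3,1) = 13/4
Step 2: cell (3,1) = 49/16
Full grid after step 2:
  5/4 433/240 95/36
  111/80 221/100 763/240
  89/48 291/100 187/48
  20/9 49/16 37/9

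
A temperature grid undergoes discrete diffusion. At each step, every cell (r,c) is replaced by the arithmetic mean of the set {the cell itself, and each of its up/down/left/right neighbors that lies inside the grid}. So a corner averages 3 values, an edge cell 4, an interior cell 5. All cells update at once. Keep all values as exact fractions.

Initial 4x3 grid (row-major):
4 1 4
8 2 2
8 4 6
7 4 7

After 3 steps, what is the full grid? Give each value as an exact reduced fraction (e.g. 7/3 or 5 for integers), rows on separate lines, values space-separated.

Answer: 2231/540 51299/14400 1721/540
34247/7200 24871/6000 27047/7200
39737/7200 2513/500 33337/7200
12683/2160 4423/800 11203/2160

Derivation:
After step 1:
  13/3 11/4 7/3
  11/2 17/5 7/2
  27/4 24/5 19/4
  19/3 11/2 17/3
After step 2:
  151/36 769/240 103/36
  1199/240 399/100 839/240
  1403/240 126/25 1123/240
  223/36 223/40 191/36
After step 3:
  2231/540 51299/14400 1721/540
  34247/7200 24871/6000 27047/7200
  39737/7200 2513/500 33337/7200
  12683/2160 4423/800 11203/2160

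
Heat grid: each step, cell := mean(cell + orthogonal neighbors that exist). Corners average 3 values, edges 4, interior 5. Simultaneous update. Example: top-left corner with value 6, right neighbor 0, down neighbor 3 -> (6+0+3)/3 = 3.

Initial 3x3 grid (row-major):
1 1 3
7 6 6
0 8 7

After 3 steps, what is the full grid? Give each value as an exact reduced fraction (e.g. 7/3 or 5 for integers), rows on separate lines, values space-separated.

After step 1:
  3 11/4 10/3
  7/2 28/5 11/2
  5 21/4 7
After step 2:
  37/12 881/240 139/36
  171/40 113/25 643/120
  55/12 457/80 71/12
After step 3:
  2647/720 54487/14400 9281/2160
  9877/2400 7061/1500 35381/7200
  3497/720 8293/1600 453/80

Answer: 2647/720 54487/14400 9281/2160
9877/2400 7061/1500 35381/7200
3497/720 8293/1600 453/80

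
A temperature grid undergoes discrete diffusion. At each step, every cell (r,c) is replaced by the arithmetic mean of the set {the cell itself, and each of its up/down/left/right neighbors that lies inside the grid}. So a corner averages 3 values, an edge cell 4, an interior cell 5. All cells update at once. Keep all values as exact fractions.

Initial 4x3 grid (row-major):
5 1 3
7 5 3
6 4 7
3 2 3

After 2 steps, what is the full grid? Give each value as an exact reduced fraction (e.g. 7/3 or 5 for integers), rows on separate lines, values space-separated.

After step 1:
  13/3 7/2 7/3
  23/4 4 9/2
  5 24/5 17/4
  11/3 3 4
After step 2:
  163/36 85/24 31/9
  229/48 451/100 181/48
  1153/240 421/100 351/80
  35/9 58/15 15/4

Answer: 163/36 85/24 31/9
229/48 451/100 181/48
1153/240 421/100 351/80
35/9 58/15 15/4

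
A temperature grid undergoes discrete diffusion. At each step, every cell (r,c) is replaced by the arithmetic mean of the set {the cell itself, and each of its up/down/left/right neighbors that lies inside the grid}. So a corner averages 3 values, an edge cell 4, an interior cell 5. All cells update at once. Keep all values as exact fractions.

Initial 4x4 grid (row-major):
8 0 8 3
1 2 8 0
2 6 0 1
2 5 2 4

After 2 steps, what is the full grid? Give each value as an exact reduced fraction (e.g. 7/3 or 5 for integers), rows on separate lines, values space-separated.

After step 1:
  3 9/2 19/4 11/3
  13/4 17/5 18/5 3
  11/4 3 17/5 5/4
  3 15/4 11/4 7/3
After step 2:
  43/12 313/80 991/240 137/36
  31/10 71/20 363/100 691/240
  3 163/50 14/5 599/240
  19/6 25/8 367/120 19/9

Answer: 43/12 313/80 991/240 137/36
31/10 71/20 363/100 691/240
3 163/50 14/5 599/240
19/6 25/8 367/120 19/9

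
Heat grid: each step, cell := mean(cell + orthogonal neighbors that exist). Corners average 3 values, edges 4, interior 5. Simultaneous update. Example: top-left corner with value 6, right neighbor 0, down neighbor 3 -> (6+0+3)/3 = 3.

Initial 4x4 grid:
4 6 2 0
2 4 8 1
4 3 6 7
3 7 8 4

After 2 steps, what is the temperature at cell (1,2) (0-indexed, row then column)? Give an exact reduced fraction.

Step 1: cell (1,2) = 21/5
Step 2: cell (1,2) = 116/25
Full grid after step 2:
  23/6 83/20 33/10 3
  151/40 211/50 116/25 137/40
  479/120 481/100 523/100 637/120
  155/36 629/120 727/120 205/36

Answer: 116/25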